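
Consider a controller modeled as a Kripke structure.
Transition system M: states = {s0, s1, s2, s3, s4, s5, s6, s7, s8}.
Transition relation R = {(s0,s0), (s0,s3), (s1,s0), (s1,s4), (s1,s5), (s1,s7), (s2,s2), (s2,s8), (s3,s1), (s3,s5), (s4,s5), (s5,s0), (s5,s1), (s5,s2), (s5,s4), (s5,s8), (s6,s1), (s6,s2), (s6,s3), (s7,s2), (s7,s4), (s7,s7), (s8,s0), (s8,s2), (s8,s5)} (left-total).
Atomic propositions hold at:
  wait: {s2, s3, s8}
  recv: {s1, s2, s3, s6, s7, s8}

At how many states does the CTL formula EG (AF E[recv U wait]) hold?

6

E[recv U wait]: least fixpoint, start Z0 = Sat(wait) = {s2, s3, s8}, add states in Sat(recv) with some successor in Z. Z1 = {s2, s3, s6, s7, s8}; Z2 = {s1, s2, s3, s6, s7, s8}; fixed.
Sat(E[recv U wait]) = {s1, s2, s3, s6, s7, s8}
AF E[recv U wait]: least fixpoint, start Z0 = {s1, s2, s3, s6, s7, s8}, add states with every successor in Z. Already a fixed point.
Sat(AF E[recv U wait]) = {s1, s2, s3, s6, s7, s8}
EG (AF E[recv U wait]): greatest fixpoint, start Z0 = {s1, s2, s3, s6, s7, s8}, keep only states in Sat with some successor in Z. Already a fixed point.
Sat(EG (AF E[recv U wait])) = {s1, s2, s3, s6, s7, s8}
|Sat(EG (AF E[recv U wait]))| = |{s1, s2, s3, s6, s7, s8}| = 6.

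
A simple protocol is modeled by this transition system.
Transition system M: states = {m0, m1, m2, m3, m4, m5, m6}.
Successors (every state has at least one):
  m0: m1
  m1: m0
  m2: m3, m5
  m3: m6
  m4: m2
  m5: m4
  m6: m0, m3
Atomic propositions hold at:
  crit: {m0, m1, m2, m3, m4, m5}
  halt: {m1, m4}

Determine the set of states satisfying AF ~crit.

{m3, m6}

Sat(~crit) = {m6}
AF ~crit: least fixpoint, start Z0 = {m6}, add states with every successor in Z. Z1 = {m3, m6}; fixed.
Sat(AF ~crit) = {m3, m6}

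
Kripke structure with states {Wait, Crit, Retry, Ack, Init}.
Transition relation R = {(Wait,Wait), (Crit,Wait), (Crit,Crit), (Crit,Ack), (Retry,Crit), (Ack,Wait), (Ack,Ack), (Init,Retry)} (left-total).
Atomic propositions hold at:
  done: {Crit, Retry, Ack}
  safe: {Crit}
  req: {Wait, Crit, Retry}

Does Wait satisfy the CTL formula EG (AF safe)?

AF safe: least fixpoint, start Z0 = {Crit}, add states with every successor in Z. Z1 = {Crit, Retry}; Z2 = {Crit, Retry, Init}; fixed.
Sat(AF safe) = {Crit, Retry, Init}
EG (AF safe): greatest fixpoint, start Z0 = {Crit, Retry, Init}, keep only states in Sat with some successor in Z. Already a fixed point.
Sat(EG (AF safe)) = {Crit, Retry, Init}
Wait ∉ Sat(EG (AF safe)) = {Crit, Retry, Init}, so the formula does not hold at Wait.

No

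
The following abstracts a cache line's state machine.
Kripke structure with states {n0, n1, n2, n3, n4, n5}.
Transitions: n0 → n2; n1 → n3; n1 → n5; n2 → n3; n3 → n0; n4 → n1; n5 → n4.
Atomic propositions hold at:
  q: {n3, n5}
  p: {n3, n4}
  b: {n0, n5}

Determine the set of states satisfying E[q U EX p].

{n1, n2, n5}

Sat(EX p) = {s : some successor in {n3, n4}} = {n1, n2, n5}
E[q U EX p]: least fixpoint, start Z0 = Sat(EX p) = {n1, n2, n5}, add states in Sat(q) with some successor in Z. Already a fixed point.
Sat(E[q U EX p]) = {n1, n2, n5}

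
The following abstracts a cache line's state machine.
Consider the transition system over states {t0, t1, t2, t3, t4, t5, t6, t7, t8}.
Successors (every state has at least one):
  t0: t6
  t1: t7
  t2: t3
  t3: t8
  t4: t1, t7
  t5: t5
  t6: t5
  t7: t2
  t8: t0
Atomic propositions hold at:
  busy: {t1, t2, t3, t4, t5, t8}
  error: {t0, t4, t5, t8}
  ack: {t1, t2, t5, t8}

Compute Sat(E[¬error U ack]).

Sat(¬error) = {t1, t2, t3, t6, t7}
E[¬error U ack]: least fixpoint, start Z0 = Sat(ack) = {t1, t2, t5, t8}, add states in Sat(¬error) with some successor in Z. Z1 = {t1, t2, t3, t5, t6, t7, t8}; fixed.
Sat(E[¬error U ack]) = {t1, t2, t3, t5, t6, t7, t8}

{t1, t2, t3, t5, t6, t7, t8}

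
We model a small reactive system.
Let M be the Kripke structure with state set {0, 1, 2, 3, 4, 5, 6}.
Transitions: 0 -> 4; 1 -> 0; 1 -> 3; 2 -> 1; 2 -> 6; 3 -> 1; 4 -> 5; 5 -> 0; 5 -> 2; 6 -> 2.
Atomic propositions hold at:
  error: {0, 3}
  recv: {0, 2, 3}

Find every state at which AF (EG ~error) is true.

Sat(~error) = {1, 2, 4, 5, 6}
EG ~error: greatest fixpoint, start Z0 = {1, 2, 4, 5, 6}, keep only states in Sat with some successor in Z. Z1 = {2, 4, 5, 6}; fixed.
Sat(EG ~error) = {2, 4, 5, 6}
AF (EG ~error): least fixpoint, start Z0 = {2, 4, 5, 6}, add states with every successor in Z. Z1 = {0, 2, 4, 5, 6}; fixed.
Sat(AF (EG ~error)) = {0, 2, 4, 5, 6}

{0, 2, 4, 5, 6}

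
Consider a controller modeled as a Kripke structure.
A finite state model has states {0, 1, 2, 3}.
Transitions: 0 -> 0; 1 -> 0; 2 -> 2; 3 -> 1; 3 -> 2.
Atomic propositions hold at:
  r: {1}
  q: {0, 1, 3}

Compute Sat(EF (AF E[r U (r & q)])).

Sat(r & q) = {1}
E[r U (r & q)]: least fixpoint, start Z0 = Sat((r & q)) = {1}, add states in Sat(r) with some successor in Z. Already a fixed point.
Sat(E[r U (r & q)]) = {1}
AF E[r U (r & q)]: least fixpoint, start Z0 = {1}, add states with every successor in Z. Already a fixed point.
Sat(AF E[r U (r & q)]) = {1}
EF (AF E[r U (r & q)]): least fixpoint, start Z0 = {1}, add states with some successor in Z. Z1 = {1, 3}; fixed.
Sat(EF (AF E[r U (r & q)])) = {1, 3}

{1, 3}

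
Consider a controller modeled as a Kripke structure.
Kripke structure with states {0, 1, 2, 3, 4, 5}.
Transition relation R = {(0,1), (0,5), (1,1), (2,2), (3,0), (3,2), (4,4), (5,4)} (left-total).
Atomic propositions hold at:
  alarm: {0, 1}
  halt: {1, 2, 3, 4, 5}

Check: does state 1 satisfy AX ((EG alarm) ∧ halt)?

EG alarm: greatest fixpoint, start Z0 = {0, 1}, keep only states in Sat with some successor in Z. Already a fixed point.
Sat(EG alarm) = {0, 1}
Sat((EG alarm) ∧ halt) = {1}
Sat(AX ((EG alarm) ∧ halt)) = {s : every successor in {1}} = {1}
1 ∈ Sat(AX ((EG alarm) ∧ halt)) = {1}, so the formula holds at 1.

Yes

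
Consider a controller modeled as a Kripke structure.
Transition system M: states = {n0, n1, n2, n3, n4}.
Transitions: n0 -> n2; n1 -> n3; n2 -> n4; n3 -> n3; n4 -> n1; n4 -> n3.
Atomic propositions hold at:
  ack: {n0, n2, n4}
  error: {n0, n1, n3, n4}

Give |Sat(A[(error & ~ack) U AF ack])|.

3

Sat(~ack) = {n1, n3}
Sat(error & ~ack) = {n1, n3}
AF ack: least fixpoint, start Z0 = {n0, n2, n4}, add states with every successor in Z. Already a fixed point.
Sat(AF ack) = {n0, n2, n4}
A[(error & ~ack) U AF ack]: least fixpoint, start Z0 = Sat(AF ack) = {n0, n2, n4}, add states in Sat(error & ~ack) with every successor in Z. Already a fixed point.
Sat(A[(error & ~ack) U AF ack]) = {n0, n2, n4}
|Sat(A[(error & ~ack) U AF ack])| = |{n0, n2, n4}| = 3.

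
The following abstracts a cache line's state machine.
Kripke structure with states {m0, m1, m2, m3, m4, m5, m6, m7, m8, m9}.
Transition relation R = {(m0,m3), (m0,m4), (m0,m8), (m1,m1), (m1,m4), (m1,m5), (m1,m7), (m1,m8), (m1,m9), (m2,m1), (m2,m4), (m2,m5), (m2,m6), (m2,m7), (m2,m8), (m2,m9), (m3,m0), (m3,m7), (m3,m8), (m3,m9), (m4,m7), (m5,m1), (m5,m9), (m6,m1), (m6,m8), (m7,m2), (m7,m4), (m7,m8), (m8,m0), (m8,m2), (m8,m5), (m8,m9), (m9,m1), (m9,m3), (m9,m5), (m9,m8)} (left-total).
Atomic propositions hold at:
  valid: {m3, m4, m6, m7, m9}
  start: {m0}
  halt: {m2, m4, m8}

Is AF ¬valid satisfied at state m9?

No

Sat(¬valid) = {m0, m1, m2, m5, m8}
AF ¬valid: least fixpoint, start Z0 = {m0, m1, m2, m5, m8}, add states with every successor in Z. Z1 = {m0, m1, m2, m5, m6, m8}; fixed.
Sat(AF ¬valid) = {m0, m1, m2, m5, m6, m8}
m9 ∉ Sat(AF ¬valid) = {m0, m1, m2, m5, m6, m8}, so the formula does not hold at m9.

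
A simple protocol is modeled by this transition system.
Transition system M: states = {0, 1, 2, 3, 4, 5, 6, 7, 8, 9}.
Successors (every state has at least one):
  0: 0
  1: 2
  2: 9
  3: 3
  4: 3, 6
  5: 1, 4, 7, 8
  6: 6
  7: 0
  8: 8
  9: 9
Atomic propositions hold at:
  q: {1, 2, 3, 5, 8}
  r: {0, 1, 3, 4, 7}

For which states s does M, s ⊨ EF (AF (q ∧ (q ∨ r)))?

{1, 2, 3, 4, 5, 8}

Sat(q ∨ r) = {0, 1, 2, 3, 4, 5, 7, 8}
Sat(q ∧ (q ∨ r)) = {1, 2, 3, 5, 8}
AF (q ∧ (q ∨ r)): least fixpoint, start Z0 = {1, 2, 3, 5, 8}, add states with every successor in Z. Already a fixed point.
Sat(AF (q ∧ (q ∨ r))) = {1, 2, 3, 5, 8}
EF (AF (q ∧ (q ∨ r))): least fixpoint, start Z0 = {1, 2, 3, 5, 8}, add states with some successor in Z. Z1 = {1, 2, 3, 4, 5, 8}; fixed.
Sat(EF (AF (q ∧ (q ∨ r)))) = {1, 2, 3, 4, 5, 8}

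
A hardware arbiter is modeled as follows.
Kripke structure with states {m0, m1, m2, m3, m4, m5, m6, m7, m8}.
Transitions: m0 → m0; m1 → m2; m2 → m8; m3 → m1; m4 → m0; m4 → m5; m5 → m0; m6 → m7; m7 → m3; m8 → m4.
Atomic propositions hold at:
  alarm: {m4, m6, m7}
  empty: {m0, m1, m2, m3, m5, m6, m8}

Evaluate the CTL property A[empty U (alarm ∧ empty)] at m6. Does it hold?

Yes

Sat(alarm ∧ empty) = {m6}
A[empty U (alarm ∧ empty)]: least fixpoint, start Z0 = Sat((alarm ∧ empty)) = {m6}, add states in Sat(empty) with every successor in Z. Already a fixed point.
Sat(A[empty U (alarm ∧ empty)]) = {m6}
m6 ∈ Sat(A[empty U (alarm ∧ empty)]) = {m6}, so the formula holds at m6.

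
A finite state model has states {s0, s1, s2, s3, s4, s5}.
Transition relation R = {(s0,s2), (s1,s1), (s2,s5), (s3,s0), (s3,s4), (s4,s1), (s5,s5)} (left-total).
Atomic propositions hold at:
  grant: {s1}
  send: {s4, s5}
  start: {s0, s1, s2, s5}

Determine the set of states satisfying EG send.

{s5}

EG send: greatest fixpoint, start Z0 = {s4, s5}, keep only states in Sat with some successor in Z. Z1 = {s5}; fixed.
Sat(EG send) = {s5}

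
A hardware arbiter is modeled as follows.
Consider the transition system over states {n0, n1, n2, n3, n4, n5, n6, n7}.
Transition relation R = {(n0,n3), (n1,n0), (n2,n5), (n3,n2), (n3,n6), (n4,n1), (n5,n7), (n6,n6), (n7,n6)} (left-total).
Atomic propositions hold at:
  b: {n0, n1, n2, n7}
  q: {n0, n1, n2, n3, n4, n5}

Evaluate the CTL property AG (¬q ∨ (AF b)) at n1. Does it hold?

Sat(¬q) = {n6, n7}
AF b: least fixpoint, start Z0 = {n0, n1, n2, n7}, add states with every successor in Z. Z1 = {n0, n1, n2, n4, n5, n7}; fixed.
Sat(AF b) = {n0, n1, n2, n4, n5, n7}
Sat(¬q ∨ (AF b)) = {n0, n1, n2, n4, n5, n6, n7}
AG (¬q ∨ (AF b)): greatest fixpoint, start Z0 = {n0, n1, n2, n4, n5, n6, n7}, keep only states in Sat with every successor in Z. Z1 = {n1, n2, n4, n5, n6, n7}; Z2 = {n2, n4, n5, n6, n7}; Z3 = {n2, n5, n6, n7}; fixed.
Sat(AG (¬q ∨ (AF b))) = {n2, n5, n6, n7}
n1 ∉ Sat(AG (¬q ∨ (AF b))) = {n2, n5, n6, n7}, so the formula does not hold at n1.

No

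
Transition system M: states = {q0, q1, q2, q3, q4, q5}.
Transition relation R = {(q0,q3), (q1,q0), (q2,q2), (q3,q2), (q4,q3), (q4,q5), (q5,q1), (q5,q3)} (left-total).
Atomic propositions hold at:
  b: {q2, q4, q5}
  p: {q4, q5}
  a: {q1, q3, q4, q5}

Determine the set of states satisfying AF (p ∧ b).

{q4, q5}

Sat(p ∧ b) = {q4, q5}
AF (p ∧ b): least fixpoint, start Z0 = {q4, q5}, add states with every successor in Z. Already a fixed point.
Sat(AF (p ∧ b)) = {q4, q5}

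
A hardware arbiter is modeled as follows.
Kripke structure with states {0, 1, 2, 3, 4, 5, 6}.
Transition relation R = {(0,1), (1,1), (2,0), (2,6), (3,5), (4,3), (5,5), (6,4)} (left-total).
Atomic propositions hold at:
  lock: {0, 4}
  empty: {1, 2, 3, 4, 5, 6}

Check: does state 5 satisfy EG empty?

EG empty: greatest fixpoint, start Z0 = {1, 2, 3, 4, 5, 6}, keep only states in Sat with some successor in Z. Already a fixed point.
Sat(EG empty) = {1, 2, 3, 4, 5, 6}
5 ∈ Sat(EG empty) = {1, 2, 3, 4, 5, 6}, so the formula holds at 5.

Yes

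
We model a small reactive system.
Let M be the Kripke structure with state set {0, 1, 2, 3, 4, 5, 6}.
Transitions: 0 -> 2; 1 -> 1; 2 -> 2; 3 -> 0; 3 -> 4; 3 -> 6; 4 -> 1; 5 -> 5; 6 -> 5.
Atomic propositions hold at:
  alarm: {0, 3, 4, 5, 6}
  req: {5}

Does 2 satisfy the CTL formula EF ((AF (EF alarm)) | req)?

EF alarm: least fixpoint, start Z0 = {0, 3, 4, 5, 6}, add states with some successor in Z. Already a fixed point.
Sat(EF alarm) = {0, 3, 4, 5, 6}
AF (EF alarm): least fixpoint, start Z0 = {0, 3, 4, 5, 6}, add states with every successor in Z. Already a fixed point.
Sat(AF (EF alarm)) = {0, 3, 4, 5, 6}
Sat((AF (EF alarm)) | req) = {0, 3, 4, 5, 6}
EF ((AF (EF alarm)) | req): least fixpoint, start Z0 = {0, 3, 4, 5, 6}, add states with some successor in Z. Already a fixed point.
Sat(EF ((AF (EF alarm)) | req)) = {0, 3, 4, 5, 6}
2 ∉ Sat(EF ((AF (EF alarm)) | req)) = {0, 3, 4, 5, 6}, so the formula does not hold at 2.

No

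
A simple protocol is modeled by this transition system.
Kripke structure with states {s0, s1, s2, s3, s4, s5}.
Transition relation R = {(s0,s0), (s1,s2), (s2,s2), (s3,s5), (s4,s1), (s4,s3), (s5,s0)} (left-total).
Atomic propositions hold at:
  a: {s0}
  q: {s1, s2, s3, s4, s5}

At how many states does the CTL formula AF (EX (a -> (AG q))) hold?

4

AG q: greatest fixpoint, start Z0 = {s1, s2, s3, s4, s5}, keep only states in Sat with every successor in Z. Z1 = {s1, s2, s3, s4}; Z2 = {s1, s2, s4}; Z3 = {s1, s2}; fixed.
Sat(AG q) = {s1, s2}
Sat(a -> (AG q)) = {s1, s2, s3, s4, s5}
Sat(EX (a -> (AG q))) = {s : some successor in {s1, s2, s3, s4, s5}} = {s1, s2, s3, s4}
AF (EX (a -> (AG q))): least fixpoint, start Z0 = {s1, s2, s3, s4}, add states with every successor in Z. Already a fixed point.
Sat(AF (EX (a -> (AG q)))) = {s1, s2, s3, s4}
|Sat(AF (EX (a -> (AG q))))| = |{s1, s2, s3, s4}| = 4.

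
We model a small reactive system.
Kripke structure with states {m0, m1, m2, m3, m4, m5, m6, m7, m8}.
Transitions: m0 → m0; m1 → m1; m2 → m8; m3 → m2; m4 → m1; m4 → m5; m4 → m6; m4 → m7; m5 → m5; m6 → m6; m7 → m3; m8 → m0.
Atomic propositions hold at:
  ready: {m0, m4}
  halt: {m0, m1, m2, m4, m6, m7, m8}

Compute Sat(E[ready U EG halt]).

EG halt: greatest fixpoint, start Z0 = {m0, m1, m2, m4, m6, m7, m8}, keep only states in Sat with some successor in Z. Z1 = {m0, m1, m2, m4, m6, m8}; fixed.
Sat(EG halt) = {m0, m1, m2, m4, m6, m8}
E[ready U EG halt]: least fixpoint, start Z0 = Sat(EG halt) = {m0, m1, m2, m4, m6, m8}, add states in Sat(ready) with some successor in Z. Already a fixed point.
Sat(E[ready U EG halt]) = {m0, m1, m2, m4, m6, m8}

{m0, m1, m2, m4, m6, m8}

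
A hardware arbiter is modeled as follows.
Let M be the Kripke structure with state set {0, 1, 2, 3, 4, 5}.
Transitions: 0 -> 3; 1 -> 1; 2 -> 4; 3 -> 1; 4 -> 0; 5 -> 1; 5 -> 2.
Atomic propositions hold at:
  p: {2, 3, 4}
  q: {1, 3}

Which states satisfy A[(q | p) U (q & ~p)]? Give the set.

{1, 3}

Sat(q | p) = {1, 2, 3, 4}
Sat(~p) = {0, 1, 5}
Sat(q & ~p) = {1}
A[(q | p) U (q & ~p)]: least fixpoint, start Z0 = Sat((q & ~p)) = {1}, add states in Sat(q | p) with every successor in Z. Z1 = {1, 3}; fixed.
Sat(A[(q | p) U (q & ~p)]) = {1, 3}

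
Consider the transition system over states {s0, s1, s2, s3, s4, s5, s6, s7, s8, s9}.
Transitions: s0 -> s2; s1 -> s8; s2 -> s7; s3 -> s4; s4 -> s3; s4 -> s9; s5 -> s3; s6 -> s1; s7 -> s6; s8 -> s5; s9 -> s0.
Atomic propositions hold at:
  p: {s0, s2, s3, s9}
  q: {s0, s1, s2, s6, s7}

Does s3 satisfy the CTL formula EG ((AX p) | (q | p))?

Yes

Sat(AX p) = {s : every successor in {s0, s2, s3, s9}} = {s0, s4, s5, s9}
Sat(q | p) = {s0, s1, s2, s3, s6, s7, s9}
Sat((AX p) | (q | p)) = {s0, s1, s2, s3, s4, s5, s6, s7, s9}
EG ((AX p) | (q | p)): greatest fixpoint, start Z0 = {s0, s1, s2, s3, s4, s5, s6, s7, s9}, keep only states in Sat with some successor in Z. Z1 = {s0, s2, s3, s4, s5, s6, s7, s9}; Z2 = {s0, s2, s3, s4, s5, s7, s9}; Z3 = {s0, s2, s3, s4, s5, s9}; Z4 = {s0, s3, s4, s5, s9}; Z5 = {s3, s4, s5, s9}; Z6 = {s3, s4, s5}; fixed.
Sat(EG ((AX p) | (q | p))) = {s3, s4, s5}
s3 ∈ Sat(EG ((AX p) | (q | p))) = {s3, s4, s5}, so the formula holds at s3.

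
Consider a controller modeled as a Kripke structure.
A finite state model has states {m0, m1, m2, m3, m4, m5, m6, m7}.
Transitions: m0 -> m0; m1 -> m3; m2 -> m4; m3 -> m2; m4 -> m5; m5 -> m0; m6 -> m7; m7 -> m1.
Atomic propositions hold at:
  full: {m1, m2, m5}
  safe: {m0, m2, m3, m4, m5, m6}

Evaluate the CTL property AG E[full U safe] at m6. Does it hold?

E[full U safe]: least fixpoint, start Z0 = Sat(safe) = {m0, m2, m3, m4, m5, m6}, add states in Sat(full) with some successor in Z. Z1 = {m0, m1, m2, m3, m4, m5, m6}; fixed.
Sat(E[full U safe]) = {m0, m1, m2, m3, m4, m5, m6}
AG E[full U safe]: greatest fixpoint, start Z0 = {m0, m1, m2, m3, m4, m5, m6}, keep only states in Sat with every successor in Z. Z1 = {m0, m1, m2, m3, m4, m5}; fixed.
Sat(AG E[full U safe]) = {m0, m1, m2, m3, m4, m5}
m6 ∉ Sat(AG E[full U safe]) = {m0, m1, m2, m3, m4, m5}, so the formula does not hold at m6.

No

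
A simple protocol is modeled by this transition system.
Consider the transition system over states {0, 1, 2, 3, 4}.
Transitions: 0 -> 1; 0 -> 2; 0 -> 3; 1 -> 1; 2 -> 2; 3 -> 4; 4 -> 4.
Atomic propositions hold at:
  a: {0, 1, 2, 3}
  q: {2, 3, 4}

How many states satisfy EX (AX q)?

Sat(AX q) = {s : every successor in {2, 3, 4}} = {2, 3, 4}
Sat(EX (AX q)) = {s : some successor in {2, 3, 4}} = {0, 2, 3, 4}
|Sat(EX (AX q))| = |{0, 2, 3, 4}| = 4.

4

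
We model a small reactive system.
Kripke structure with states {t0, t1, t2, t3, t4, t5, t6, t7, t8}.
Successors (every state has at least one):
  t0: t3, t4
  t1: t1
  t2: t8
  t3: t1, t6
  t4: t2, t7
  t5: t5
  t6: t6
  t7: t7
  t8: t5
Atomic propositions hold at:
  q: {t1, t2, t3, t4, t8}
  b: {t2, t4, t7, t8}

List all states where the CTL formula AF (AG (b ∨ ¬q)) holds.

{t2, t4, t5, t6, t7, t8}

Sat(¬q) = {t0, t5, t6, t7}
Sat(b ∨ ¬q) = {t0, t2, t4, t5, t6, t7, t8}
AG (b ∨ ¬q): greatest fixpoint, start Z0 = {t0, t2, t4, t5, t6, t7, t8}, keep only states in Sat with every successor in Z. Z1 = {t2, t4, t5, t6, t7, t8}; fixed.
Sat(AG (b ∨ ¬q)) = {t2, t4, t5, t6, t7, t8}
AF (AG (b ∨ ¬q)): least fixpoint, start Z0 = {t2, t4, t5, t6, t7, t8}, add states with every successor in Z. Already a fixed point.
Sat(AF (AG (b ∨ ¬q))) = {t2, t4, t5, t6, t7, t8}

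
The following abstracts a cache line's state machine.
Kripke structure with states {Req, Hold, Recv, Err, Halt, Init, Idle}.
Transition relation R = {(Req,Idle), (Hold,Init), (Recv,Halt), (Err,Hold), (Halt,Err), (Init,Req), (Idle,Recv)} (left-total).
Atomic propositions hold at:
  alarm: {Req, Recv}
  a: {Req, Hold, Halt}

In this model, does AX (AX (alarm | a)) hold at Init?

No

Sat(alarm | a) = {Req, Hold, Recv, Halt}
Sat(AX (alarm | a)) = {s : every successor in {Req, Hold, Recv, Halt}} = {Recv, Err, Init, Idle}
Sat(AX (AX (alarm | a))) = {s : every successor in {Recv, Err, Init, Idle}} = {Req, Hold, Halt, Idle}
Init ∉ Sat(AX (AX (alarm | a))) = {Req, Hold, Halt, Idle}, so the formula does not hold at Init.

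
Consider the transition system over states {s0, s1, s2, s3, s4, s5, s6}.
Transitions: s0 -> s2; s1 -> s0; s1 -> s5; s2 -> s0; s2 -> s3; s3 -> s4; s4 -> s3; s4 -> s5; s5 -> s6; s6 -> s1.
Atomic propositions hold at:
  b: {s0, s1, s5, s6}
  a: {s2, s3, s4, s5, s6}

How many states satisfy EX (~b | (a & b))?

Sat(~b) = {s2, s3, s4}
Sat(a & b) = {s5, s6}
Sat(~b | (a & b)) = {s2, s3, s4, s5, s6}
Sat(EX (~b | (a & b))) = {s : some successor in {s2, s3, s4, s5, s6}} = {s0, s1, s2, s3, s4, s5}
|Sat(EX (~b | (a & b)))| = |{s0, s1, s2, s3, s4, s5}| = 6.

6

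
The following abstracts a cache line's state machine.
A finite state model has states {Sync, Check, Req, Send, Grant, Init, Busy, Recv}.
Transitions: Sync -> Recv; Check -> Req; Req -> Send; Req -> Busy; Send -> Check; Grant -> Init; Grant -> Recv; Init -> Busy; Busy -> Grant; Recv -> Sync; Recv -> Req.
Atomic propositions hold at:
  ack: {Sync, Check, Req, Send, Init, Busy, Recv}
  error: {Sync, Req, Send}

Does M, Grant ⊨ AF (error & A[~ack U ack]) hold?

No

Sat(~ack) = {Grant}
A[~ack U ack]: least fixpoint, start Z0 = Sat(ack) = {Sync, Check, Req, Send, Init, Busy, Recv}, add states in Sat(~ack) with every successor in Z. Z1 = {Sync, Check, Req, Send, Grant, Init, Busy, Recv}; fixed.
Sat(A[~ack U ack]) = {Sync, Check, Req, Send, Grant, Init, Busy, Recv}
Sat(error & A[~ack U ack]) = {Sync, Req, Send}
AF (error & A[~ack U ack]): least fixpoint, start Z0 = {Sync, Req, Send}, add states with every successor in Z. Z1 = {Sync, Check, Req, Send, Recv}; fixed.
Sat(AF (error & A[~ack U ack])) = {Sync, Check, Req, Send, Recv}
Grant ∉ Sat(AF (error & A[~ack U ack])) = {Sync, Check, Req, Send, Recv}, so the formula does not hold at Grant.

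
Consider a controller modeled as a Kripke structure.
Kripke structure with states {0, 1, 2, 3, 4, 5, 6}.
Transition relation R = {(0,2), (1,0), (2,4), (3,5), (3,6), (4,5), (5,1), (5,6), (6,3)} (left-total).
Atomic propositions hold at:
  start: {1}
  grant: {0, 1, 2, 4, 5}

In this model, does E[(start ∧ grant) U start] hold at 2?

No

Sat(start ∧ grant) = {1}
E[(start ∧ grant) U start]: least fixpoint, start Z0 = Sat(start) = {1}, add states in Sat(start ∧ grant) with some successor in Z. Already a fixed point.
Sat(E[(start ∧ grant) U start]) = {1}
2 ∉ Sat(E[(start ∧ grant) U start]) = {1}, so the formula does not hold at 2.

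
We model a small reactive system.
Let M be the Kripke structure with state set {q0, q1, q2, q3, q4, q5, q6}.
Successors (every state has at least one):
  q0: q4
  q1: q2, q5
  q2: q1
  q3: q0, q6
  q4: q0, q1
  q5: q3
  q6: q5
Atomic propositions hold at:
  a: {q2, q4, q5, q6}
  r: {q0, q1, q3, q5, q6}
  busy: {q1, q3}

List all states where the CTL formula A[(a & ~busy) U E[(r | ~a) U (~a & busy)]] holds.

{q1, q2, q3, q5, q6}

Sat(~busy) = {q0, q2, q4, q5, q6}
Sat(a & ~busy) = {q2, q4, q5, q6}
Sat(~a) = {q0, q1, q3}
Sat(r | ~a) = {q0, q1, q3, q5, q6}
Sat(~a & busy) = {q1, q3}
E[(r | ~a) U (~a & busy)]: least fixpoint, start Z0 = Sat((~a & busy)) = {q1, q3}, add states in Sat(r | ~a) with some successor in Z. Z1 = {q1, q3, q5}; Z2 = {q1, q3, q5, q6}; fixed.
Sat(E[(r | ~a) U (~a & busy)]) = {q1, q3, q5, q6}
A[(a & ~busy) U E[(r | ~a) U (~a & busy)]]: least fixpoint, start Z0 = Sat(E[(r | ~a) U (~a & busy)]) = {q1, q3, q5, q6}, add states in Sat(a & ~busy) with every successor in Z. Z1 = {q1, q2, q3, q5, q6}; fixed.
Sat(A[(a & ~busy) U E[(r | ~a) U (~a & busy)]]) = {q1, q2, q3, q5, q6}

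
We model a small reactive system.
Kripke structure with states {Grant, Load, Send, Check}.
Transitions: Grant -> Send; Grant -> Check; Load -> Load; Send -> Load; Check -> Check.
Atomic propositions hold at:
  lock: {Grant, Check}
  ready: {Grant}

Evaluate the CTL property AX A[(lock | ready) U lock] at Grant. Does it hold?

No

Sat(lock | ready) = {Grant, Check}
A[(lock | ready) U lock]: least fixpoint, start Z0 = Sat(lock) = {Grant, Check}, add states in Sat(lock | ready) with every successor in Z. Already a fixed point.
Sat(A[(lock | ready) U lock]) = {Grant, Check}
Sat(AX A[(lock | ready) U lock]) = {s : every successor in {Grant, Check}} = {Check}
Grant ∉ Sat(AX A[(lock | ready) U lock]) = {Check}, so the formula does not hold at Grant.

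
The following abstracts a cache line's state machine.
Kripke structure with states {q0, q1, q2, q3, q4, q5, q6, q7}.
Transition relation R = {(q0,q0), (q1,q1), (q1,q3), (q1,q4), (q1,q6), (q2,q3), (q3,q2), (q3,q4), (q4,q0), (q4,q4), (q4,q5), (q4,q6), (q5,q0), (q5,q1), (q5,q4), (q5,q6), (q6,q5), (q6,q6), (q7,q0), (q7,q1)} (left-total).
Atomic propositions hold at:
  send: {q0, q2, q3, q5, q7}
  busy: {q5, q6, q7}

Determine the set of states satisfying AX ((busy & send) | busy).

Sat(busy & send) = {q5, q7}
Sat((busy & send) | busy) = {q5, q6, q7}
Sat(AX ((busy & send) | busy)) = {s : every successor in {q5, q6, q7}} = {q6}

{q6}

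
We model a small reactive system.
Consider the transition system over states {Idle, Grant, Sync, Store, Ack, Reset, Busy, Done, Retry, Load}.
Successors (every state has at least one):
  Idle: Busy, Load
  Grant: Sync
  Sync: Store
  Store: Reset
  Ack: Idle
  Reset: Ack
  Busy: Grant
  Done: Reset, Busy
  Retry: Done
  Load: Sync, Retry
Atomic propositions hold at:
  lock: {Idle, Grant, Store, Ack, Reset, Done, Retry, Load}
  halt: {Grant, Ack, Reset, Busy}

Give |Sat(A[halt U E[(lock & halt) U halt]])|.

Sat(lock & halt) = {Grant, Ack, Reset}
E[(lock & halt) U halt]: least fixpoint, start Z0 = Sat(halt) = {Grant, Ack, Reset, Busy}, add states in Sat(lock & halt) with some successor in Z. Already a fixed point.
Sat(E[(lock & halt) U halt]) = {Grant, Ack, Reset, Busy}
A[halt U E[(lock & halt) U halt]]: least fixpoint, start Z0 = Sat(E[(lock & halt) U halt]) = {Grant, Ack, Reset, Busy}, add states in Sat(halt) with every successor in Z. Already a fixed point.
Sat(A[halt U E[(lock & halt) U halt]]) = {Grant, Ack, Reset, Busy}
|Sat(A[halt U E[(lock & halt) U halt]])| = |{Grant, Ack, Reset, Busy}| = 4.

4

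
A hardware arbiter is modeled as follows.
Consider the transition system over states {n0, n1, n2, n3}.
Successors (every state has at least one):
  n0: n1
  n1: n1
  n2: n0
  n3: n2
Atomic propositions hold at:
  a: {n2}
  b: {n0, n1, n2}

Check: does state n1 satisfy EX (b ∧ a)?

No

Sat(b ∧ a) = {n2}
Sat(EX (b ∧ a)) = {s : some successor in {n2}} = {n3}
n1 ∉ Sat(EX (b ∧ a)) = {n3}, so the formula does not hold at n1.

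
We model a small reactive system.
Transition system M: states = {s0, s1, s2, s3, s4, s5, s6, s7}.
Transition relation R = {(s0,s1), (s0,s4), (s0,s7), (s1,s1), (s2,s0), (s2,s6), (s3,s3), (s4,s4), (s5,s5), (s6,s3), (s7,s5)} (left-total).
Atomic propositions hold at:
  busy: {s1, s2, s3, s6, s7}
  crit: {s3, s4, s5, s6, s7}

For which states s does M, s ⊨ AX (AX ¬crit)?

{s1}

Sat(¬crit) = {s0, s1, s2}
Sat(AX ¬crit) = {s : every successor in {s0, s1, s2}} = {s1}
Sat(AX (AX ¬crit)) = {s : every successor in {s1}} = {s1}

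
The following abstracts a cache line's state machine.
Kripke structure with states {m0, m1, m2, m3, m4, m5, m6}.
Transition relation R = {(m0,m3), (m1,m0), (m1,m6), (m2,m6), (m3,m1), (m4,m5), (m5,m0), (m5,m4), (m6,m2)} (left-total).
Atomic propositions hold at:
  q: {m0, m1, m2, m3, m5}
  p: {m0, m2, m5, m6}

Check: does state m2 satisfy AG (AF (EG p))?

Yes

EG p: greatest fixpoint, start Z0 = {m0, m2, m5, m6}, keep only states in Sat with some successor in Z. Z1 = {m2, m5, m6}; Z2 = {m2, m6}; fixed.
Sat(EG p) = {m2, m6}
AF (EG p): least fixpoint, start Z0 = {m2, m6}, add states with every successor in Z. Already a fixed point.
Sat(AF (EG p)) = {m2, m6}
AG (AF (EG p)): greatest fixpoint, start Z0 = {m2, m6}, keep only states in Sat with every successor in Z. Already a fixed point.
Sat(AG (AF (EG p))) = {m2, m6}
m2 ∈ Sat(AG (AF (EG p))) = {m2, m6}, so the formula holds at m2.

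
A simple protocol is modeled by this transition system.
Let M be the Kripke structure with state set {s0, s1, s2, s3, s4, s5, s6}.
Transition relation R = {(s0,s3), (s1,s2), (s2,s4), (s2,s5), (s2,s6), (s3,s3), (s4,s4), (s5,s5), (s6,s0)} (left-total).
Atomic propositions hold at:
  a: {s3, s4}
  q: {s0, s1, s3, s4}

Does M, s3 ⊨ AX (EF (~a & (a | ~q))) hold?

Sat(~a) = {s0, s1, s2, s5, s6}
Sat(~q) = {s2, s5, s6}
Sat(a | ~q) = {s2, s3, s4, s5, s6}
Sat(~a & (a | ~q)) = {s2, s5, s6}
EF (~a & (a | ~q)): least fixpoint, start Z0 = {s2, s5, s6}, add states with some successor in Z. Z1 = {s1, s2, s5, s6}; fixed.
Sat(EF (~a & (a | ~q))) = {s1, s2, s5, s6}
Sat(AX (EF (~a & (a | ~q)))) = {s : every successor in {s1, s2, s5, s6}} = {s1, s5}
s3 ∉ Sat(AX (EF (~a & (a | ~q)))) = {s1, s5}, so the formula does not hold at s3.

No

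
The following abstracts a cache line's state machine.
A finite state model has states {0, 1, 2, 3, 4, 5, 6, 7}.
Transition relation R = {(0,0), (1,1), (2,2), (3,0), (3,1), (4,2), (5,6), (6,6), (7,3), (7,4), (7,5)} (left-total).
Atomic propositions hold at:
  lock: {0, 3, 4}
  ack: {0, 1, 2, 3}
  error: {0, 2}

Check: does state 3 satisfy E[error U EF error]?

Yes

EF error: least fixpoint, start Z0 = {0, 2}, add states with some successor in Z. Z1 = {0, 2, 3, 4}; Z2 = {0, 2, 3, 4, 7}; fixed.
Sat(EF error) = {0, 2, 3, 4, 7}
E[error U EF error]: least fixpoint, start Z0 = Sat(EF error) = {0, 2, 3, 4, 7}, add states in Sat(error) with some successor in Z. Already a fixed point.
Sat(E[error U EF error]) = {0, 2, 3, 4, 7}
3 ∈ Sat(E[error U EF error]) = {0, 2, 3, 4, 7}, so the formula holds at 3.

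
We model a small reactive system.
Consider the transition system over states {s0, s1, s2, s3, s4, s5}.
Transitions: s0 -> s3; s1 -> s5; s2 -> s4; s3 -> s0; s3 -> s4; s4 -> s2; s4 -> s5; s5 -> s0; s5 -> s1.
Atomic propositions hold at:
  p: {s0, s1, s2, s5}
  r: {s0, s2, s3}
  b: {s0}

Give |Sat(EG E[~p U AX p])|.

Sat(~p) = {s3, s4}
Sat(AX p) = {s : every successor in {s0, s1, s2, s5}} = {s1, s4, s5}
E[~p U AX p]: least fixpoint, start Z0 = Sat(AX p) = {s1, s4, s5}, add states in Sat(~p) with some successor in Z. Z1 = {s1, s3, s4, s5}; fixed.
Sat(E[~p U AX p]) = {s1, s3, s4, s5}
EG E[~p U AX p]: greatest fixpoint, start Z0 = {s1, s3, s4, s5}, keep only states in Sat with some successor in Z. Already a fixed point.
Sat(EG E[~p U AX p]) = {s1, s3, s4, s5}
|Sat(EG E[~p U AX p])| = |{s1, s3, s4, s5}| = 4.

4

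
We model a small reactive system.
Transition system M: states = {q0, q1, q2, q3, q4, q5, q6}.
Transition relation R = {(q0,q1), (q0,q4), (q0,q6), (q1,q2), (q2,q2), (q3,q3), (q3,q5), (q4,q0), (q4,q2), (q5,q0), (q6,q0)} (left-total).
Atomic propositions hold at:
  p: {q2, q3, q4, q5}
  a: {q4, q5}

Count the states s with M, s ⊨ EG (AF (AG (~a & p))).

Sat(~a) = {q0, q1, q2, q3, q6}
Sat(~a & p) = {q2, q3}
AG (~a & p): greatest fixpoint, start Z0 = {q2, q3}, keep only states in Sat with every successor in Z. Z1 = {q2}; fixed.
Sat(AG (~a & p)) = {q2}
AF (AG (~a & p)): least fixpoint, start Z0 = {q2}, add states with every successor in Z. Z1 = {q1, q2}; fixed.
Sat(AF (AG (~a & p))) = {q1, q2}
EG (AF (AG (~a & p))): greatest fixpoint, start Z0 = {q1, q2}, keep only states in Sat with some successor in Z. Already a fixed point.
Sat(EG (AF (AG (~a & p)))) = {q1, q2}
|Sat(EG (AF (AG (~a & p))))| = |{q1, q2}| = 2.

2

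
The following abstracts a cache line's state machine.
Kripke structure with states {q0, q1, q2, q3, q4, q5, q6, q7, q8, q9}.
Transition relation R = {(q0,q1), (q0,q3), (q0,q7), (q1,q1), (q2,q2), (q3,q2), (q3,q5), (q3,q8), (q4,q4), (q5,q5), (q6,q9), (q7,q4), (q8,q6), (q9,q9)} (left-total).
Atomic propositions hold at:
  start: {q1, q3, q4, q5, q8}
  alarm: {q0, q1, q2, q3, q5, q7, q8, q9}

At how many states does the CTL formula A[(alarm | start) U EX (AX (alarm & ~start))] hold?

Sat(alarm | start) = {q0, q1, q2, q3, q4, q5, q7, q8, q9}
Sat(~start) = {q0, q2, q6, q7, q9}
Sat(alarm & ~start) = {q0, q2, q7, q9}
Sat(AX (alarm & ~start)) = {s : every successor in {q0, q2, q7, q9}} = {q2, q6, q9}
Sat(EX (AX (alarm & ~start))) = {s : some successor in {q2, q6, q9}} = {q2, q3, q6, q8, q9}
A[(alarm | start) U EX (AX (alarm & ~start))]: least fixpoint, start Z0 = Sat(EX (AX (alarm & ~start))) = {q2, q3, q6, q8, q9}, add states in Sat(alarm | start) with every successor in Z. Already a fixed point.
Sat(A[(alarm | start) U EX (AX (alarm & ~start))]) = {q2, q3, q6, q8, q9}
|Sat(A[(alarm | start) U EX (AX (alarm & ~start))])| = |{q2, q3, q6, q8, q9}| = 5.

5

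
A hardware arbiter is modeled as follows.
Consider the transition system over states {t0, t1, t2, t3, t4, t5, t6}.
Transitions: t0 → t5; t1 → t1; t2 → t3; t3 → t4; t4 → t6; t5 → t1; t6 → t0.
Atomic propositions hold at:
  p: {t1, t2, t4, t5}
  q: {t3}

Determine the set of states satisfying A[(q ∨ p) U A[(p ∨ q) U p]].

Sat(q ∨ p) = {t1, t2, t3, t4, t5}
Sat(p ∨ q) = {t1, t2, t3, t4, t5}
A[(p ∨ q) U p]: least fixpoint, start Z0 = Sat(p) = {t1, t2, t4, t5}, add states in Sat(p ∨ q) with every successor in Z. Z1 = {t1, t2, t3, t4, t5}; fixed.
Sat(A[(p ∨ q) U p]) = {t1, t2, t3, t4, t5}
A[(q ∨ p) U A[(p ∨ q) U p]]: least fixpoint, start Z0 = Sat(A[(p ∨ q) U p]) = {t1, t2, t3, t4, t5}, add states in Sat(q ∨ p) with every successor in Z. Already a fixed point.
Sat(A[(q ∨ p) U A[(p ∨ q) U p]]) = {t1, t2, t3, t4, t5}

{t1, t2, t3, t4, t5}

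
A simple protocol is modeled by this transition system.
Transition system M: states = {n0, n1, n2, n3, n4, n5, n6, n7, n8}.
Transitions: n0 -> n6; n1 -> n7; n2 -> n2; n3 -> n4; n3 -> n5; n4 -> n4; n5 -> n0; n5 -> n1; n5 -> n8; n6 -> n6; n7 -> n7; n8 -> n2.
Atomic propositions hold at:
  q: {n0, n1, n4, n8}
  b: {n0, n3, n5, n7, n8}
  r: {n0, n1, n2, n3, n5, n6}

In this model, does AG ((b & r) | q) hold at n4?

Sat(b & r) = {n0, n3, n5}
Sat((b & r) | q) = {n0, n1, n3, n4, n5, n8}
AG ((b & r) | q): greatest fixpoint, start Z0 = {n0, n1, n3, n4, n5, n8}, keep only states in Sat with every successor in Z. Z1 = {n3, n4, n5}; Z2 = {n3, n4}; Z3 = {n4}; fixed.
Sat(AG ((b & r) | q)) = {n4}
n4 ∈ Sat(AG ((b & r) | q)) = {n4}, so the formula holds at n4.

Yes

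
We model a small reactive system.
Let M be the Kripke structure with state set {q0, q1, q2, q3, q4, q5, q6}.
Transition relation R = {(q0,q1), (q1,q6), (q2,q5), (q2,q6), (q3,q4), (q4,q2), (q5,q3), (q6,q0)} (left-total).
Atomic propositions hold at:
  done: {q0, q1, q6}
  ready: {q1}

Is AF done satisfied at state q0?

AF done: least fixpoint, start Z0 = {q0, q1, q6}, add states with every successor in Z. Already a fixed point.
Sat(AF done) = {q0, q1, q6}
q0 ∈ Sat(AF done) = {q0, q1, q6}, so the formula holds at q0.

Yes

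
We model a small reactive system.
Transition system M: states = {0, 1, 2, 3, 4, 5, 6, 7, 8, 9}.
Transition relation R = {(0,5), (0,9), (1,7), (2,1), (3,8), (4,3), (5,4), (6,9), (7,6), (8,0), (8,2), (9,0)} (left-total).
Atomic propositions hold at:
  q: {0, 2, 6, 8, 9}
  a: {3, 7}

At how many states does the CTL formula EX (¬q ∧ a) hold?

2

Sat(¬q) = {1, 3, 4, 5, 7}
Sat(¬q ∧ a) = {3, 7}
Sat(EX (¬q ∧ a)) = {s : some successor in {3, 7}} = {1, 4}
|Sat(EX (¬q ∧ a))| = |{1, 4}| = 2.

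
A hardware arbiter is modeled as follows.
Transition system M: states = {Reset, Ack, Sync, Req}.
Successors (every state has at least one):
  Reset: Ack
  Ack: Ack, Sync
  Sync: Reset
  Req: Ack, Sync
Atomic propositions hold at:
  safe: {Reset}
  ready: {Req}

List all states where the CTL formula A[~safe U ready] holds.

{Req}

Sat(~safe) = {Ack, Sync, Req}
A[~safe U ready]: least fixpoint, start Z0 = Sat(ready) = {Req}, add states in Sat(~safe) with every successor in Z. Already a fixed point.
Sat(A[~safe U ready]) = {Req}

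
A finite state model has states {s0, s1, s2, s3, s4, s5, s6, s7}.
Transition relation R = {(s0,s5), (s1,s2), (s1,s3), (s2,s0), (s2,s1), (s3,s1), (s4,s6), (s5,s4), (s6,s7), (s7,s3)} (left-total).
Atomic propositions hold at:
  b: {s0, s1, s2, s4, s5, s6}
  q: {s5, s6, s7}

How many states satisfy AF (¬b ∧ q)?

Sat(¬b) = {s3, s7}
Sat(¬b ∧ q) = {s7}
AF (¬b ∧ q): least fixpoint, start Z0 = {s7}, add states with every successor in Z. Z1 = {s6, s7}; Z2 = {s4, s6, s7}; Z3 = {s4, s5, s6, s7}; Z4 = {s0, s4, s5, s6, s7}; fixed.
Sat(AF (¬b ∧ q)) = {s0, s4, s5, s6, s7}
|Sat(AF (¬b ∧ q))| = |{s0, s4, s5, s6, s7}| = 5.

5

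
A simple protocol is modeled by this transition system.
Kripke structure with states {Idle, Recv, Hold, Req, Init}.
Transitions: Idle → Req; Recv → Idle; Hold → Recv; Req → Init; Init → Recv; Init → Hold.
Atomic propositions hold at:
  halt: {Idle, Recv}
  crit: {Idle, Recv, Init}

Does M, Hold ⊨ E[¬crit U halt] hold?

Sat(¬crit) = {Hold, Req}
E[¬crit U halt]: least fixpoint, start Z0 = Sat(halt) = {Idle, Recv}, add states in Sat(¬crit) with some successor in Z. Z1 = {Idle, Recv, Hold}; fixed.
Sat(E[¬crit U halt]) = {Idle, Recv, Hold}
Hold ∈ Sat(E[¬crit U halt]) = {Idle, Recv, Hold}, so the formula holds at Hold.

Yes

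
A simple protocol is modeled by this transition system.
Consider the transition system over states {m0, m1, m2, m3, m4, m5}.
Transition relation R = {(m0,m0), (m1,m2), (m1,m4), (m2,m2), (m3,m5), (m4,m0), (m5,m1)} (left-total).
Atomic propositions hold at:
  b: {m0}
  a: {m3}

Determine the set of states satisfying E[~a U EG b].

Sat(~a) = {m0, m1, m2, m4, m5}
EG b: greatest fixpoint, start Z0 = {m0}, keep only states in Sat with some successor in Z. Already a fixed point.
Sat(EG b) = {m0}
E[~a U EG b]: least fixpoint, start Z0 = Sat(EG b) = {m0}, add states in Sat(~a) with some successor in Z. Z1 = {m0, m4}; Z2 = {m0, m1, m4}; Z3 = {m0, m1, m4, m5}; fixed.
Sat(E[~a U EG b]) = {m0, m1, m4, m5}

{m0, m1, m4, m5}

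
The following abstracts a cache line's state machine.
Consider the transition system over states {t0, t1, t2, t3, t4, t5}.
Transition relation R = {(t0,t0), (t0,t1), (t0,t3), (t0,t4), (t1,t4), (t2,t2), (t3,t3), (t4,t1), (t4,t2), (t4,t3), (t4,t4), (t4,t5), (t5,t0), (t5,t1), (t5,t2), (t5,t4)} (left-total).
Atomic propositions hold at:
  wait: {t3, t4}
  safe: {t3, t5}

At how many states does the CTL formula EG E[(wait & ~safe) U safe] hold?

Sat(~safe) = {t0, t1, t2, t4}
Sat(wait & ~safe) = {t4}
E[(wait & ~safe) U safe]: least fixpoint, start Z0 = Sat(safe) = {t3, t5}, add states in Sat(wait & ~safe) with some successor in Z. Z1 = {t3, t4, t5}; fixed.
Sat(E[(wait & ~safe) U safe]) = {t3, t4, t5}
EG E[(wait & ~safe) U safe]: greatest fixpoint, start Z0 = {t3, t4, t5}, keep only states in Sat with some successor in Z. Already a fixed point.
Sat(EG E[(wait & ~safe) U safe]) = {t3, t4, t5}
|Sat(EG E[(wait & ~safe) U safe])| = |{t3, t4, t5}| = 3.

3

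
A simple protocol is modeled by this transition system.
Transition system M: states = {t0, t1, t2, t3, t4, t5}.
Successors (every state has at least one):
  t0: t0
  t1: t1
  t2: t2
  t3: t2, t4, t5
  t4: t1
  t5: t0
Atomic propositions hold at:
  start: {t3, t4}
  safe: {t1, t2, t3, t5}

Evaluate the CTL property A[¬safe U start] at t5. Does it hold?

Sat(¬safe) = {t0, t4}
A[¬safe U start]: least fixpoint, start Z0 = Sat(start) = {t3, t4}, add states in Sat(¬safe) with every successor in Z. Already a fixed point.
Sat(A[¬safe U start]) = {t3, t4}
t5 ∉ Sat(A[¬safe U start]) = {t3, t4}, so the formula does not hold at t5.

No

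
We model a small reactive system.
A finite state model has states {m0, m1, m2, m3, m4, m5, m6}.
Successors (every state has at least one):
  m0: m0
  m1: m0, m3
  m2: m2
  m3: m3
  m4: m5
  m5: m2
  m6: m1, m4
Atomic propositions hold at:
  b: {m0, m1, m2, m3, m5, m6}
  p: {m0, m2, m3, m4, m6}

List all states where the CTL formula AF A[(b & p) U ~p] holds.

{m1, m4, m5, m6}

Sat(b & p) = {m0, m2, m3, m6}
Sat(~p) = {m1, m5}
A[(b & p) U ~p]: least fixpoint, start Z0 = Sat(~p) = {m1, m5}, add states in Sat(b & p) with every successor in Z. Already a fixed point.
Sat(A[(b & p) U ~p]) = {m1, m5}
AF A[(b & p) U ~p]: least fixpoint, start Z0 = {m1, m5}, add states with every successor in Z. Z1 = {m1, m4, m5}; Z2 = {m1, m4, m5, m6}; fixed.
Sat(AF A[(b & p) U ~p]) = {m1, m4, m5, m6}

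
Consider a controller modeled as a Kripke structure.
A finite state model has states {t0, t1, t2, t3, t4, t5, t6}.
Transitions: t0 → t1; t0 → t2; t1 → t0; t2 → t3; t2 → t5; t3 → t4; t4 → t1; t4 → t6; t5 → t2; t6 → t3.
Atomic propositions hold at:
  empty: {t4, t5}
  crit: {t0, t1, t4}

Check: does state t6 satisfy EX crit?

Sat(EX crit) = {s : some successor in {t0, t1, t4}} = {t0, t1, t3, t4}
t6 ∉ Sat(EX crit) = {t0, t1, t3, t4}, so the formula does not hold at t6.

No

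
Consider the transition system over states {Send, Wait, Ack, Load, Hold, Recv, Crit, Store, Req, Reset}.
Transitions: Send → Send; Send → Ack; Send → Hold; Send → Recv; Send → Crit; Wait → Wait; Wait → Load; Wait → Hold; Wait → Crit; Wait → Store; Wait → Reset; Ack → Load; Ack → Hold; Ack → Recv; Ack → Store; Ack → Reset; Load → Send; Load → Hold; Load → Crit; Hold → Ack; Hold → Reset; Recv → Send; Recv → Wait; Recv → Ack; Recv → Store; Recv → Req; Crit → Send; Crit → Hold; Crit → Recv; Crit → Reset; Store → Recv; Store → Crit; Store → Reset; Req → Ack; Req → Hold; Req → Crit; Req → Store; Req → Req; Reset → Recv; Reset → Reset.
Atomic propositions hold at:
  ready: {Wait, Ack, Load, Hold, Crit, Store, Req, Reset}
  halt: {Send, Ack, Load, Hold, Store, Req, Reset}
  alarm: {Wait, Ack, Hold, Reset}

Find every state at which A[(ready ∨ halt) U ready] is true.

{Wait, Ack, Load, Hold, Crit, Store, Req, Reset}

Sat(ready ∨ halt) = {Send, Wait, Ack, Load, Hold, Crit, Store, Req, Reset}
A[(ready ∨ halt) U ready]: least fixpoint, start Z0 = Sat(ready) = {Wait, Ack, Load, Hold, Crit, Store, Req, Reset}, add states in Sat(ready ∨ halt) with every successor in Z. Already a fixed point.
Sat(A[(ready ∨ halt) U ready]) = {Wait, Ack, Load, Hold, Crit, Store, Req, Reset}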